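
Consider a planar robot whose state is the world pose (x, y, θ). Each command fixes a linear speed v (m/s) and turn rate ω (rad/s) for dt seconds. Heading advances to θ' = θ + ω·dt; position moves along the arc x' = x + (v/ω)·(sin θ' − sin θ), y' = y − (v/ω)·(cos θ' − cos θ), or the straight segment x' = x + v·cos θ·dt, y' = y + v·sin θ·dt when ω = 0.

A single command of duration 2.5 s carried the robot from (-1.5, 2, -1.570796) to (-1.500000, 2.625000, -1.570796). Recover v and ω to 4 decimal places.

Δθ = -1.570796 − -1.570796 = 0.000000
ω = Δθ/dt = 0.000000/2.5 = 0.0000
ω = 0 → v = (Δx·cos θ + Δy·sin θ)/dt = -0.2500

v = -0.2500, ω = 0.0000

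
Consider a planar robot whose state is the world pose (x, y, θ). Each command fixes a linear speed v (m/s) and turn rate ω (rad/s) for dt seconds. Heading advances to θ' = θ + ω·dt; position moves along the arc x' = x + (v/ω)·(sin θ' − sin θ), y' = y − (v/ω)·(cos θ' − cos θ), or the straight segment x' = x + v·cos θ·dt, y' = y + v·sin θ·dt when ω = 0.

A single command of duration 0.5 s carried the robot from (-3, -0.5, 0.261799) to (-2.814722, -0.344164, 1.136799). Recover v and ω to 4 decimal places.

v = 0.5000, ω = 1.7500

Δθ = 1.136799 − 0.261799 = 0.875000
ω = Δθ/dt = 0.875000/0.5 = 1.7500
R = Δx/(sin θ' − sin θ) = 0.2857
v = R·ω = 0.2857·1.7500 = 0.5000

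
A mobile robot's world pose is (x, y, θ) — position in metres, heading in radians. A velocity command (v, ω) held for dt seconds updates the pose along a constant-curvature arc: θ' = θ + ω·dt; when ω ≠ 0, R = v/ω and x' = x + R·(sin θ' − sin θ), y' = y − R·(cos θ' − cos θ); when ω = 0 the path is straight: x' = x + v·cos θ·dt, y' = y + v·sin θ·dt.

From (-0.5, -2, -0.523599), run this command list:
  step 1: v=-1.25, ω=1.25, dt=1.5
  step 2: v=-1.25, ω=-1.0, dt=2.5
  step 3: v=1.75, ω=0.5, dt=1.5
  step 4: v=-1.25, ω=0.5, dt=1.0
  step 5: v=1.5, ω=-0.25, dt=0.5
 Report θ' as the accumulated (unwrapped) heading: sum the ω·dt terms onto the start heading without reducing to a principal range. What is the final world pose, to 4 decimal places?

(-2.9765, -4.4677, -0.0236)

step 1: θ'=1.3514 (R=-1.0000) → pose (-1.9760, -2.6484, 1.3514)
step 2: θ'=-1.1486 (R=1.2500) → pose (-4.3363, -2.8885, -1.1486)
step 3: θ'=-0.3986 (R=3.5000) → pose (-2.5021, -4.6800, -0.3986)
step 4: θ'=0.1014 (R=-2.5000) → pose (-3.7255, -4.4968, 0.1014)
step 5: θ'=-0.0236 (R=-6.0000) → pose (-2.9765, -4.4677, -0.0236)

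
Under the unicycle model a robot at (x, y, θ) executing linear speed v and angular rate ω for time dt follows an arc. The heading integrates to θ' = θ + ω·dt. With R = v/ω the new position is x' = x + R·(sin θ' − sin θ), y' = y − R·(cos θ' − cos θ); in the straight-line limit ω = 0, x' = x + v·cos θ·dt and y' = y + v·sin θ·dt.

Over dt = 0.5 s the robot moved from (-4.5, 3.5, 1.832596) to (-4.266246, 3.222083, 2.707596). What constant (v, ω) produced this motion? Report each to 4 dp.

v = -0.7500, ω = 1.7500

Δθ = 2.707596 − 1.832596 = 0.875000
ω = Δθ/dt = 0.875000/0.5 = 1.7500
R = −Δy/(cos θ' − cos θ) = -0.4286
v = R·ω = -0.4286·1.7500 = -0.7500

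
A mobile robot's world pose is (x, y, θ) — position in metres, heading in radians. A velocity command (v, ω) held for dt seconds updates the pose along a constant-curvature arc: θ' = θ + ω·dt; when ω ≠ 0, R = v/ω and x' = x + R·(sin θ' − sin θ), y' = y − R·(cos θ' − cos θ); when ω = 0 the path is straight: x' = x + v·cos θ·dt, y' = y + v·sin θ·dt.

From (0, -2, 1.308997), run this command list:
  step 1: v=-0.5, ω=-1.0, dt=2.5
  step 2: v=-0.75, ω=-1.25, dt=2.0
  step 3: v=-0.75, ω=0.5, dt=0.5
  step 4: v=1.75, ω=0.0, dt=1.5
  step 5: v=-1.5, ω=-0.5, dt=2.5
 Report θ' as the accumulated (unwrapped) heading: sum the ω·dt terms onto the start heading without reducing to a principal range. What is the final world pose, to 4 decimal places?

(-0.1297, -3.5040, -4.6910)

step 1: θ'=-1.1910 (R=0.5000) → pose (-0.9473, -2.0560, -1.1910)
step 2: θ'=-3.6910 (R=0.6000) → pose (-0.0768, -1.3218, -3.6910)
step 3: θ'=-3.4410 (R=-1.5000) → pose (0.2641, -1.4758, -3.4410)
step 4: θ'=-3.4410 (straight) → pose (-2.2442, -0.7016, -3.4410)
step 5: θ'=-4.6910 (R=3.0000) → pose (-0.1297, -3.5040, -4.6910)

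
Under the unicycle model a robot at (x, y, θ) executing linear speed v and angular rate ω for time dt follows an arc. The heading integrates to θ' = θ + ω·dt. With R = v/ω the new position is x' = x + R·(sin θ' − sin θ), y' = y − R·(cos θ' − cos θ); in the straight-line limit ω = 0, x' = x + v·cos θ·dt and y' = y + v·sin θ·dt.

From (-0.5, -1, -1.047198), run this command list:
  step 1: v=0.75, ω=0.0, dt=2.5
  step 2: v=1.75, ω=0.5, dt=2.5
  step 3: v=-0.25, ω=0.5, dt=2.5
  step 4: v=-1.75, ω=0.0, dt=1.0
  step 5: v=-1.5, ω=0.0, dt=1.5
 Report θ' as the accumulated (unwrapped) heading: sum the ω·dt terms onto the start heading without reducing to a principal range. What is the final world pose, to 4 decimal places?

(3.3068, -8.7052, 1.4528)

step 1: θ'=-1.0472 (straight) → pose (0.4375, -2.6238, -1.0472)
step 2: θ'=0.2028 (R=3.5000) → pose (4.1735, -4.3021, 0.2028)
step 3: θ'=1.4528 (R=-0.5000) → pose (3.7777, -4.7330, 1.4528)
step 4: θ'=1.4528 (straight) → pose (3.5717, -6.4708, 1.4528)
step 5: θ'=1.4528 (straight) → pose (3.3068, -8.7052, 1.4528)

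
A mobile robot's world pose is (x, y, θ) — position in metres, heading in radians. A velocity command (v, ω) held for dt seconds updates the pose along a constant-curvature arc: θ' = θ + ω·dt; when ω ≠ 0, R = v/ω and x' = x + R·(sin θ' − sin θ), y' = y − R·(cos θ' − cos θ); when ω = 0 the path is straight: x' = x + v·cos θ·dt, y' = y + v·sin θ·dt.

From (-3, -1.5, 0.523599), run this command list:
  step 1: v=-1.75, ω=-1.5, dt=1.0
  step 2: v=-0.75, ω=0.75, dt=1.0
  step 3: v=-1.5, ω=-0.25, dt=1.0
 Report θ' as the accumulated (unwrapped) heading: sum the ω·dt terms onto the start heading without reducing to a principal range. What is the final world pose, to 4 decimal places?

(-6.5586, -0.2135, -0.4764)

step 1: θ'=-0.9764 (R=1.1667) → pose (-4.5499, -1.1430, -0.9764)
step 2: θ'=-0.2264 (R=-1.0000) → pose (-5.1539, -0.7285, -0.2264)
step 3: θ'=-0.4764 (R=6.0000) → pose (-6.5586, -0.2135, -0.4764)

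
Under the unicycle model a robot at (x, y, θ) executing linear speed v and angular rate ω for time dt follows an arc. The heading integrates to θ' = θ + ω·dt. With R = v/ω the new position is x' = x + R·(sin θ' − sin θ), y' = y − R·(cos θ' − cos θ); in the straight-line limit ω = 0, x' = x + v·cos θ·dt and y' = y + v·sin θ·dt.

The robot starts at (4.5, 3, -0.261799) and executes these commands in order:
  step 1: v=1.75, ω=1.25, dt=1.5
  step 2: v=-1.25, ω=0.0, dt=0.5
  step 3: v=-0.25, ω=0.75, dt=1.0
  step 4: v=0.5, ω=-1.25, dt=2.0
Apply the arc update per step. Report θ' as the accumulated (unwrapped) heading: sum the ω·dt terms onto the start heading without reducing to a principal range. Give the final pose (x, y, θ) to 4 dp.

step 1: θ'=1.6132 (R=1.4000) → pose (6.2611, 4.4116, 1.6132)
step 2: θ'=1.6132 (straight) → pose (6.2876, 3.7872, 1.6132)
step 3: θ'=2.3632 (R=-0.3333) → pose (6.3866, 3.5640, 2.3632)
step 4: θ'=-0.1368 (R=-0.4000) → pose (6.7220, 4.2451, -0.1368)

(6.7220, 4.2451, -0.1368)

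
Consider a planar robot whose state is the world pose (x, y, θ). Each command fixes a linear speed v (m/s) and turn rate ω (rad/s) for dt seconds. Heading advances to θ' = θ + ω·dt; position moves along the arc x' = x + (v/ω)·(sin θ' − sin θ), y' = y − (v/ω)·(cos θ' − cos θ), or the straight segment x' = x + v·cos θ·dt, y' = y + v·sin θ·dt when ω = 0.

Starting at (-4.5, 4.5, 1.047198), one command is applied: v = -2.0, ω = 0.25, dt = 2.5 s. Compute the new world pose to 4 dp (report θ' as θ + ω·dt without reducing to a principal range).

(-5.5307, -0.3098, 1.6722)

θ' = 1.0472 + 0.25·2.5 = 1.6722
R = v/ω = -2.0/0.25 = -8.0000
x' = -4.5 + -8.0000·(sin 1.6722 − sin 1.0472) = -5.5307
y' = 4.5 − -8.0000·(cos 1.6722 − cos 1.0472) = -0.3098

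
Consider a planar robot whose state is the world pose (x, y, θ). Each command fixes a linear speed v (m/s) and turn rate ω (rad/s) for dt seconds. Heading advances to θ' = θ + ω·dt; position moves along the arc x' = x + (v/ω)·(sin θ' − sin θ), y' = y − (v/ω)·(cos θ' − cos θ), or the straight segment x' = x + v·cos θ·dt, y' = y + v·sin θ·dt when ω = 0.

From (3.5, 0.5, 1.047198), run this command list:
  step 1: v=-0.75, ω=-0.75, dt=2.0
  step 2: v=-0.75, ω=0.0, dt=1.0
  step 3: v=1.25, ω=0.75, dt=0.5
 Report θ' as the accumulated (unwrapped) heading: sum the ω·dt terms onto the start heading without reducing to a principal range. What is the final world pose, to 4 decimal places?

(2.1217, 0.2660, -0.0778)

step 1: θ'=-0.4528 (R=1.0000) → pose (2.1965, 0.1008, -0.4528)
step 2: θ'=-0.4528 (straight) → pose (1.5221, 0.4289, -0.4528)
step 3: θ'=-0.0778 (R=1.6667) → pose (2.1217, 0.2660, -0.0778)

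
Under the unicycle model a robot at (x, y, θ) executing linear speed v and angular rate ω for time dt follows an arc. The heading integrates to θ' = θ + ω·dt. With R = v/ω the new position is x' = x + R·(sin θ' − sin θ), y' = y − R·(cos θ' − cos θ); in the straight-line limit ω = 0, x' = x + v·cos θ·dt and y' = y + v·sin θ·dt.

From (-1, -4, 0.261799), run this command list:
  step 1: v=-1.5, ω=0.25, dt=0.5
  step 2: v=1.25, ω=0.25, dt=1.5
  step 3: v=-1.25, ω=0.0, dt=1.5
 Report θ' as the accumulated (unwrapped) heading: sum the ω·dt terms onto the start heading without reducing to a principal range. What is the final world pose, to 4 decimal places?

step 1: θ'=0.3868 (R=-6.0000) → pose (-1.7104, -4.2388, 0.3868)
step 2: θ'=0.7618 (R=5.0000) → pose (-0.1455, -3.2262, 0.7618)
step 3: θ'=0.7618 (straight) → pose (-1.5022, -4.5204, 0.7618)

(-1.5022, -4.5204, 0.7618)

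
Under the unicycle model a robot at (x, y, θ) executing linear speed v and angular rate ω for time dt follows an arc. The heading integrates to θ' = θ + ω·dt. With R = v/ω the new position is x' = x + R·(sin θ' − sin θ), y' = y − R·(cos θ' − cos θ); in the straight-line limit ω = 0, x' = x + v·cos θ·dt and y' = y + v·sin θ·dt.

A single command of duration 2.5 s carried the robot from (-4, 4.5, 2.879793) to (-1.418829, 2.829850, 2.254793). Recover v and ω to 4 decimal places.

v = -1.2500, ω = -0.2500

Δθ = 2.254793 − 2.879793 = -0.625000
ω = Δθ/dt = -0.625000/2.5 = -0.2500
R = Δx/(sin θ' − sin θ) = 5.0000
v = R·ω = 5.0000·-0.2500 = -1.2500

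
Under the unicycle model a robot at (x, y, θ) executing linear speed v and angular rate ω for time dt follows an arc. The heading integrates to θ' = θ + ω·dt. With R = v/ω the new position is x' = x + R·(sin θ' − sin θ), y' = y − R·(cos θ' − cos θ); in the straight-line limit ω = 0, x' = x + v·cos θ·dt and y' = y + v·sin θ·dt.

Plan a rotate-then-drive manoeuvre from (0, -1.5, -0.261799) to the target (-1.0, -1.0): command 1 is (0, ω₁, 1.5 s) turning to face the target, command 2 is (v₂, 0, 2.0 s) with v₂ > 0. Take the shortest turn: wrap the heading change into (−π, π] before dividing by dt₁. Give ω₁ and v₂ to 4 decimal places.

heading to target = atan2(-1−-1.5, -1−0) = 2.6779
Δθ = wrap(2.6779 − -0.2618) = 2.9397; ω₁ = Δθ/dt₁ = 1.9598
distance = √((-1−0)² + (-1−-1.5)²) = 1.1180; v₂ = distance/dt₂ = 0.5590

ω₁ = 1.9598, v₂ = 0.5590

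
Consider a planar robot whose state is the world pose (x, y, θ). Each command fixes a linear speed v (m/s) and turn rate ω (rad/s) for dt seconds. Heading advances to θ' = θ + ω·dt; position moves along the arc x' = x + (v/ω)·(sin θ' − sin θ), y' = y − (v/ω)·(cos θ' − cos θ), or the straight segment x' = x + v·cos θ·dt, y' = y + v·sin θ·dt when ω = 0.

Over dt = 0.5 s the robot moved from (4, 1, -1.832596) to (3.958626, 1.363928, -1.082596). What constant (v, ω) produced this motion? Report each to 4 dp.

v = -0.7500, ω = 1.5000

Δθ = -1.082596 − -1.832596 = 0.750000
ω = Δθ/dt = 0.750000/0.5 = 1.5000
R = −Δy/(cos θ' − cos θ) = -0.5000
v = R·ω = -0.5000·1.5000 = -0.7500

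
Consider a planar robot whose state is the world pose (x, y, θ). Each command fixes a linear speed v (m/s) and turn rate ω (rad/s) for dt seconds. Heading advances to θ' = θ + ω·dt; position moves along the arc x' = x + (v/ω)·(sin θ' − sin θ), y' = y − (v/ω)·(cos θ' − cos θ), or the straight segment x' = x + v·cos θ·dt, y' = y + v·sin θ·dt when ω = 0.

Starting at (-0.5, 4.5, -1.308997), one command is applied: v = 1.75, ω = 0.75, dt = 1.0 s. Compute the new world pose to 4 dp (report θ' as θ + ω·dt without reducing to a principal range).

θ' = -1.3090 + 0.75·1.0 = -0.5590
R = v/ω = 1.75/0.75 = 2.3333
x' = -0.5 + 2.3333·(sin -0.5590 − sin -1.3090) = 0.5164
y' = 4.5 − 2.3333·(cos -0.5590 − cos -1.3090) = 3.1257

(0.5164, 3.1257, -0.5590)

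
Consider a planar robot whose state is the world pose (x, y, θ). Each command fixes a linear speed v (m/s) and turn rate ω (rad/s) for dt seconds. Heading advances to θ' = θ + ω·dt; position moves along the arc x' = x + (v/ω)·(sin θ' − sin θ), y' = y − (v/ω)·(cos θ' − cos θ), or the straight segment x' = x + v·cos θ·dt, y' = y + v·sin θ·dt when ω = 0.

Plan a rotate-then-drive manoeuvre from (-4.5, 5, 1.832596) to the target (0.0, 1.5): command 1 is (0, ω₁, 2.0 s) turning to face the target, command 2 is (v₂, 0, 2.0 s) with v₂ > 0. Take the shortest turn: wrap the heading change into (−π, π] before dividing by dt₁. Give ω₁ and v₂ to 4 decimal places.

ω₁ = -1.2468, v₂ = 2.8504

heading to target = atan2(1.5−5, 0−-4.5) = -0.6610
Δθ = wrap(-0.6610 − 1.8326) = -2.4936; ω₁ = Δθ/dt₁ = -1.2468
distance = √((0−-4.5)² + (1.5−5)²) = 5.7009; v₂ = distance/dt₂ = 2.8504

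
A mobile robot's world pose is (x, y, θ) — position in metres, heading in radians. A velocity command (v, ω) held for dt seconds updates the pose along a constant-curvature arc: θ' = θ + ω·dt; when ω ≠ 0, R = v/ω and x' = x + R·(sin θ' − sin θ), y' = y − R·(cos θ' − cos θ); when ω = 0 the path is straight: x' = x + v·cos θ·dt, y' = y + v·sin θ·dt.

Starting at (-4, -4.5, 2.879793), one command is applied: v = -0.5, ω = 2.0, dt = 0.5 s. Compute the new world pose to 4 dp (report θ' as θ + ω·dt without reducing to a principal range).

θ' = 2.8798 + 2.0·0.5 = 3.8798
R = v/ω = -0.5/2.0 = -0.2500
x' = -4 + -0.2500·(sin 3.8798 − sin 2.8798) = -3.7671
y' = -4.5 − -0.2500·(cos 3.8798 − cos 2.8798) = -4.4434

(-3.7671, -4.4434, 3.8798)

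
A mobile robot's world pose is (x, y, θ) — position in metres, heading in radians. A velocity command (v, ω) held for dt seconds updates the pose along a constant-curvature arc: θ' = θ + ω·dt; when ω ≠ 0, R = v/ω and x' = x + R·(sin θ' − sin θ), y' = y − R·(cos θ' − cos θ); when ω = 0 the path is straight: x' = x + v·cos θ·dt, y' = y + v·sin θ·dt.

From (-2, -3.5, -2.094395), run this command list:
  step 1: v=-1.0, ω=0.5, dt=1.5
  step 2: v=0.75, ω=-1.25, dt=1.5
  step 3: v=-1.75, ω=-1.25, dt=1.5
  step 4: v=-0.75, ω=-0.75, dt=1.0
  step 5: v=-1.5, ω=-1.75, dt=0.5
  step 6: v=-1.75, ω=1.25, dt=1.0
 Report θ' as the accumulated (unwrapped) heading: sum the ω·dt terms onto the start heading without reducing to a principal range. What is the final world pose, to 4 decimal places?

step 1: θ'=-1.3444 (R=-2.0000) → pose (-1.7831, -2.0511, -1.3444)
step 2: θ'=-3.2194 (R=-0.6000) → pose (-2.4144, -2.7839, -3.2194)
step 3: θ'=-5.0944 (R=1.4000) → pose (-1.2241, -4.7016, -5.0944)
step 4: θ'=-5.8444 (R=1.0000) → pose (-1.7272, -5.2341, -5.8444)
step 5: θ'=-6.7194 (R=0.8571) → pose (-2.4535, -5.2350, -6.7194)
step 6: θ'=-5.4694 (R=-1.4000) → pose (-4.0627, -5.5425, -5.4694)

(-4.0627, -5.5425, -5.4694)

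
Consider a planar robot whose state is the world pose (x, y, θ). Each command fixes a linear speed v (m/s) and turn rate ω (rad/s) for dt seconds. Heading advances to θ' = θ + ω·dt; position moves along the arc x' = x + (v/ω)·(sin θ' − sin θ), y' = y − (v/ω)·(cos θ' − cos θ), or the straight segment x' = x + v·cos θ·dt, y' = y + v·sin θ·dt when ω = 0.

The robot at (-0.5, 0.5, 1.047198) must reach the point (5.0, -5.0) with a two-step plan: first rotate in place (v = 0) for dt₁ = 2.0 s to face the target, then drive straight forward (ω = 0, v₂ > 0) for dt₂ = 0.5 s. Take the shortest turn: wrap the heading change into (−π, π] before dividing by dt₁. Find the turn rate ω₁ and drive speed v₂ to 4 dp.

ω₁ = -0.9163, v₂ = 15.5563

heading to target = atan2(-5−0.5, 5−-0.5) = -0.7854
Δθ = wrap(-0.7854 − 1.0472) = -1.8326; ω₁ = Δθ/dt₁ = -0.9163
distance = √((5−-0.5)² + (-5−0.5)²) = 7.7782; v₂ = distance/dt₂ = 15.5563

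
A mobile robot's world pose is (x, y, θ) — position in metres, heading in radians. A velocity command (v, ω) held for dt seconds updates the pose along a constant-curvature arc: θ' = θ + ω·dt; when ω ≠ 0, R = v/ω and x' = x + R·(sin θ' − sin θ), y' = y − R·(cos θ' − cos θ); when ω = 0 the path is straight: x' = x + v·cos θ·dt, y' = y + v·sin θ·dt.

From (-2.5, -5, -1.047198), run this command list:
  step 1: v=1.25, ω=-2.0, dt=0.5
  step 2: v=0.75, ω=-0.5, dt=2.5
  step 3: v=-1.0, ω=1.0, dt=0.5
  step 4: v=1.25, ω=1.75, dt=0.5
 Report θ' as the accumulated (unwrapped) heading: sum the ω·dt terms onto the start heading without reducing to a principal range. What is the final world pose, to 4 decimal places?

step 1: θ'=-2.0472 (R=-0.6250) → pose (-2.4859, -5.5991, -2.0472)
step 2: θ'=-3.2972 (R=-1.5000) → pose (-4.0513, -6.3931, -3.2972)
step 3: θ'=-2.7972 (R=-1.0000) → pose (-3.5587, -6.3465, -2.7972)
step 4: θ'=-1.9222 (R=0.7143) → pose (-3.9882, -6.7730, -1.9222)

(-3.9882, -6.7730, -1.9222)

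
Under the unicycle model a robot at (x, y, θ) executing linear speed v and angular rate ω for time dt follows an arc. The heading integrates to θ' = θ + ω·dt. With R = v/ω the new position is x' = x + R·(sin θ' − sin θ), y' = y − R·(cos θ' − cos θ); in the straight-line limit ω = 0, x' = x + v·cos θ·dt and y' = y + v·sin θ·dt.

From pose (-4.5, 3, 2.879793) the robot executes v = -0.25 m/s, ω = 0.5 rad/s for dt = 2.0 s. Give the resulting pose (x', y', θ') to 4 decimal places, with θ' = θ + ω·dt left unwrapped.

(-4.0341, 3.1131, 3.8798)

θ' = 2.8798 + 0.5·2.0 = 3.8798
R = v/ω = -0.25/0.5 = -0.5000
x' = -4.5 + -0.5000·(sin 3.8798 − sin 2.8798) = -4.0341
y' = 3 − -0.5000·(cos 3.8798 − cos 2.8798) = 3.1131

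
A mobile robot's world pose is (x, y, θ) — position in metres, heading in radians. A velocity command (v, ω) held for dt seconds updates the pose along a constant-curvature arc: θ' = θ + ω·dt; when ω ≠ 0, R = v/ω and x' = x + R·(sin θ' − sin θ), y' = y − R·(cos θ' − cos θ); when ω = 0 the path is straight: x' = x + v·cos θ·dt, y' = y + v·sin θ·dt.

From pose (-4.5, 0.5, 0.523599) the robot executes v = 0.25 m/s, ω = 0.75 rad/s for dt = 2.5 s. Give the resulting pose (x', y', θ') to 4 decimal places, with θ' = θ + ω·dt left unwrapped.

θ' = 0.5236 + 0.75·2.5 = 2.3986
R = v/ω = 0.25/0.75 = 0.3333
x' = -4.5 + 0.3333·(sin 2.3986 − sin 0.5236) = -4.4412
y' = 0.5 − 0.3333·(cos 2.3986 − cos 0.5236) = 1.0342

(-4.4412, 1.0342, 2.3986)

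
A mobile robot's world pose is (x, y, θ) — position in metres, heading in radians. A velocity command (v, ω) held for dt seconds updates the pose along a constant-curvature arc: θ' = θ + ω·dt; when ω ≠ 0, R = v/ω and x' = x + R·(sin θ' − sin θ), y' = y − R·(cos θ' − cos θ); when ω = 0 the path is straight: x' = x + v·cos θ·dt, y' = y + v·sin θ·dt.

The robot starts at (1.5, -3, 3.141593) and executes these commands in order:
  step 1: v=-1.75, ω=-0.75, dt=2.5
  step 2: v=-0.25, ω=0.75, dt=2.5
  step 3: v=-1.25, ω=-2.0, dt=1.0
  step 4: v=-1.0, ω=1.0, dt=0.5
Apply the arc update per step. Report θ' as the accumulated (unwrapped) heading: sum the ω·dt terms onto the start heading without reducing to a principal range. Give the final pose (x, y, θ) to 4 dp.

step 1: θ'=1.2666 (R=2.3333) → pose (3.7262, -6.0322, 1.2666)
step 2: θ'=3.1416 (R=-0.3333) → pose (4.0442, -6.4654, 3.1416)
step 3: θ'=1.1416 (R=0.6250) → pose (4.6125, -7.3505, 1.1416)
step 4: θ'=1.6416 (R=-1.0000) → pose (4.5243, -7.8374, 1.6416)

(4.5243, -7.8374, 1.6416)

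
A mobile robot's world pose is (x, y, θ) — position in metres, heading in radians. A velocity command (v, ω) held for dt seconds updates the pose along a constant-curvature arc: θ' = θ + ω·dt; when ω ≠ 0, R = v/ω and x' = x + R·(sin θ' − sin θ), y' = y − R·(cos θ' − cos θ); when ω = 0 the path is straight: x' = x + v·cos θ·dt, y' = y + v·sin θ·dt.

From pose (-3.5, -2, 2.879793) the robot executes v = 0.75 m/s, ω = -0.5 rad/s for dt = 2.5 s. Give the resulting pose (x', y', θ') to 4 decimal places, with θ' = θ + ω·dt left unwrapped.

θ' = 2.8798 + -0.5·2.5 = 1.6298
R = v/ω = 0.75/-0.5 = -1.5000
x' = -3.5 + -1.5000·(sin 1.6298 − sin 2.8798) = -4.6092
y' = -2 − -1.5000·(cos 1.6298 − cos 2.8798) = -0.6396

(-4.6092, -0.6396, 1.6298)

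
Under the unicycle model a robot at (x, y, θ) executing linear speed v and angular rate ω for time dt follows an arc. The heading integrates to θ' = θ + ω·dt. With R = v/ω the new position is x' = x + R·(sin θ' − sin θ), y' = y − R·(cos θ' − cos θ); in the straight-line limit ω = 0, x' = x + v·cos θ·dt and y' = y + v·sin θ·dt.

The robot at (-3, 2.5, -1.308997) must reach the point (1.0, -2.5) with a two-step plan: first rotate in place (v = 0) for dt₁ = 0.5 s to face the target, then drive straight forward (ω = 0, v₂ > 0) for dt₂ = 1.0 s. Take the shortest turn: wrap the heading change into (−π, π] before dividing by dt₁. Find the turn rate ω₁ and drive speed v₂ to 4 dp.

ω₁ = 0.8259, v₂ = 6.4031

heading to target = atan2(-2.5−2.5, 1−-3) = -0.8961
Δθ = wrap(-0.8961 − -1.3090) = 0.4129; ω₁ = Δθ/dt₁ = 0.8259
distance = √((1−-3)² + (-2.5−2.5)²) = 6.4031; v₂ = distance/dt₂ = 6.4031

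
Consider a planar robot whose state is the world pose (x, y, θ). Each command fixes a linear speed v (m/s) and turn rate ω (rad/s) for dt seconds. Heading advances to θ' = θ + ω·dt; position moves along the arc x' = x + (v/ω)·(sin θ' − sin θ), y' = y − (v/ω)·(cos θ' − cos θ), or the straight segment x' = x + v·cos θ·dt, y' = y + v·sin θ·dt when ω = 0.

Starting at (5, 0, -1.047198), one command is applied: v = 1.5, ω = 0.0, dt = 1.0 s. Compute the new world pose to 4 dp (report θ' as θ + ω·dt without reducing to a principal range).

θ' = -1.0472 + 0.0·1.0 = -1.0472
ω = 0 → straight: x' = 5 + 1.5·cos(-1.0472)·1.0 = 5.7500
y' = 0 + 1.5·sin(-1.0472)·1.0 = -1.2990

(5.7500, -1.2990, -1.0472)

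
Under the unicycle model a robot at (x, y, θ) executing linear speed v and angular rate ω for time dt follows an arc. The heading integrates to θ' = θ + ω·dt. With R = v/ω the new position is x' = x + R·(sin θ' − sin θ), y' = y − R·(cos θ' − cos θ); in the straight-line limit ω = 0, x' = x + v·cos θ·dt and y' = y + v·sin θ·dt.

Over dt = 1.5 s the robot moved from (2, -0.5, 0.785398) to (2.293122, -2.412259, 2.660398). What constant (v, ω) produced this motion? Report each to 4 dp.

Δθ = 2.660398 − 0.785398 = 1.875000
ω = Δθ/dt = 1.875000/1.5 = 1.2500
R = −Δy/(cos θ' − cos θ) = -1.2000
v = R·ω = -1.2000·1.2500 = -1.5000

v = -1.5000, ω = 1.2500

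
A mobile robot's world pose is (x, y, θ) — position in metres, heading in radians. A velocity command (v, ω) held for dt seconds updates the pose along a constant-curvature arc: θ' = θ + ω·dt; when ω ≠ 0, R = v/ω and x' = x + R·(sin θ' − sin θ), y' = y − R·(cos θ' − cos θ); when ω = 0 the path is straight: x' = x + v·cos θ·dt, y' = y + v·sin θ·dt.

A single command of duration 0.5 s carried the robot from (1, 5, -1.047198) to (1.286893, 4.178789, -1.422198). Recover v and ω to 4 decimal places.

Δθ = -1.422198 − -1.047198 = -0.375000
ω = Δθ/dt = -0.375000/0.5 = -0.7500
R = −Δy/(cos θ' − cos θ) = -2.3333
v = R·ω = -2.3333·-0.7500 = 1.7500

v = 1.7500, ω = -0.7500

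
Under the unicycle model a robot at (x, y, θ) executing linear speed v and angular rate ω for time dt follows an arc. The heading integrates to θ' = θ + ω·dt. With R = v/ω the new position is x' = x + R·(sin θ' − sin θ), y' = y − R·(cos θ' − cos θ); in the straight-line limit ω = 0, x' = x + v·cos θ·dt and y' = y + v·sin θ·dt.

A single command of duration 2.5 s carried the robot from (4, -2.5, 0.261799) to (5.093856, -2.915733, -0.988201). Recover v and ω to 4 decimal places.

v = 0.5000, ω = -0.5000

Δθ = -0.988201 − 0.261799 = -1.250000
ω = Δθ/dt = -1.250000/2.5 = -0.5000
R = Δx/(sin θ' − sin θ) = -1.0000
v = R·ω = -1.0000·-0.5000 = 0.5000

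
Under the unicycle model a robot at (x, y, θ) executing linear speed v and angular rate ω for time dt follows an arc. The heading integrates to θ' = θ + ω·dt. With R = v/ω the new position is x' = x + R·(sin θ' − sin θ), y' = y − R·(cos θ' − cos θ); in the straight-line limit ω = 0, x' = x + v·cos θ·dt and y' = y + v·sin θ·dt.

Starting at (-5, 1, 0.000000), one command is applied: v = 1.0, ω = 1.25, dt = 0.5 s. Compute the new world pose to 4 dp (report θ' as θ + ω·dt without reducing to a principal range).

θ' = 0.0000 + 1.25·0.5 = 0.6250
R = v/ω = 1.0/1.25 = 0.8000
x' = -5 + 0.8000·(sin 0.6250 − sin 0.0000) = -4.5319
y' = 1 − 0.8000·(cos 0.6250 − cos 0.0000) = 1.1512

(-4.5319, 1.1512, 0.6250)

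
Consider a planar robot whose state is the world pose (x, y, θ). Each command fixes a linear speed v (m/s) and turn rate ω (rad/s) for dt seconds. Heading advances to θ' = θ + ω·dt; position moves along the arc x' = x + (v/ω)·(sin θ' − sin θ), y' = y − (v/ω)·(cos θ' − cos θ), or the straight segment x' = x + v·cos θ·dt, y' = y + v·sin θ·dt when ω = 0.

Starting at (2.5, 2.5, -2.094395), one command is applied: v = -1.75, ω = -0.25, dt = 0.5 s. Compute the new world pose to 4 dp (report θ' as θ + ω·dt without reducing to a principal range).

(2.9837, 3.2285, -2.2194)

θ' = -2.0944 + -0.25·0.5 = -2.2194
R = v/ω = -1.75/-0.25 = 7.0000
x' = 2.5 + 7.0000·(sin -2.2194 − sin -2.0944) = 2.9837
y' = 2.5 − 7.0000·(cos -2.2194 − cos -2.0944) = 3.2285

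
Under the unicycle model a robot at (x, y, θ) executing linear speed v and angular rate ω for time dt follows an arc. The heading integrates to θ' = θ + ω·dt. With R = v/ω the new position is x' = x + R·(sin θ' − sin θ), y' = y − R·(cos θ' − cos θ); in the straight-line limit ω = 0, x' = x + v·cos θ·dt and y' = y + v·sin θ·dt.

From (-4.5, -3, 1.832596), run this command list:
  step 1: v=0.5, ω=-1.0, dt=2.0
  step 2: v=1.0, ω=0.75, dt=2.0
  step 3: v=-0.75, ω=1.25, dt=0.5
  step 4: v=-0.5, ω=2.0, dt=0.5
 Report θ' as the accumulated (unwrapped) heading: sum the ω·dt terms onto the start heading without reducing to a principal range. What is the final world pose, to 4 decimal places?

(-2.2027, -1.8969, 2.9576)

step 1: θ'=-0.1674 (R=-0.5000) → pose (-3.9337, -2.3776, -0.1674)
step 2: θ'=1.3326 (R=1.3333) → pose (-2.4159, -1.3775, 1.3326)
step 3: θ'=1.9576 (R=-0.6000) → pose (-2.3885, -1.7454, 1.9576)
step 4: θ'=2.9576 (R=-0.2500) → pose (-2.2027, -1.8969, 2.9576)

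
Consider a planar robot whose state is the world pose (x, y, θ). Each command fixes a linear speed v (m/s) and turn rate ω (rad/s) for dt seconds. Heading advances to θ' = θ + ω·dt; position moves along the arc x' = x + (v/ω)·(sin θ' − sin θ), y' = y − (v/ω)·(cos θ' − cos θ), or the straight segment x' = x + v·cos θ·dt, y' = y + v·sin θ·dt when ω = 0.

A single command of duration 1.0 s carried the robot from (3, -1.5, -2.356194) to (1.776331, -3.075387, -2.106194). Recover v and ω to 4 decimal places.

Δθ = -2.106194 − -2.356194 = 0.250000
ω = Δθ/dt = 0.250000/1.0 = 0.2500
R = −Δy/(cos θ' − cos θ) = 8.0000
v = R·ω = 8.0000·0.2500 = 2.0000

v = 2.0000, ω = 0.2500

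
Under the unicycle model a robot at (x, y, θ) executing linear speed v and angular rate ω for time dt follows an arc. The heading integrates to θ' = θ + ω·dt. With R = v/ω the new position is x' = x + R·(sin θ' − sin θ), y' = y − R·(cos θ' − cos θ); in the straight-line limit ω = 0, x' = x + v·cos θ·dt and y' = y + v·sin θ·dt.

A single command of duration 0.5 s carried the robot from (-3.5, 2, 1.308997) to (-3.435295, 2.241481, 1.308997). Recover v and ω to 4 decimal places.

Δθ = 1.308997 − 1.308997 = 0.000000
ω = Δθ/dt = 0.000000/0.5 = 0.0000
ω = 0 → v = (Δx·cos θ + Δy·sin θ)/dt = 0.5000

v = 0.5000, ω = 0.0000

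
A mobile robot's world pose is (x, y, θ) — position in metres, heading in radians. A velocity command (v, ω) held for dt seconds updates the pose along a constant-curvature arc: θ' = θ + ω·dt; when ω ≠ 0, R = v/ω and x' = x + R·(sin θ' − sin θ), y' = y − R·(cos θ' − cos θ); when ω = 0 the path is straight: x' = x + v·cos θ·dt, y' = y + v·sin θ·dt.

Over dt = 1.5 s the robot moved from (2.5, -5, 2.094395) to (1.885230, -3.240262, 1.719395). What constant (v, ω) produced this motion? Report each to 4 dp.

v = 1.2500, ω = -0.2500

Δθ = 1.719395 − 2.094395 = -0.375000
ω = Δθ/dt = -0.375000/1.5 = -0.2500
R = −Δy/(cos θ' − cos θ) = -5.0000
v = R·ω = -5.0000·-0.2500 = 1.2500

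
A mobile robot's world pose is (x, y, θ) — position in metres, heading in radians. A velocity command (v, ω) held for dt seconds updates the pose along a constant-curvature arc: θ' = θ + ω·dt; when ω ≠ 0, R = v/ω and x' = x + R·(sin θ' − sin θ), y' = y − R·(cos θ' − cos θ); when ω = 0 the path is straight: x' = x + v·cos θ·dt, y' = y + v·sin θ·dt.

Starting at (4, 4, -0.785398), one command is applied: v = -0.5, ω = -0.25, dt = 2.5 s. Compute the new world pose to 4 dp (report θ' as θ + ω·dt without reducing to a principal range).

(3.4399, 5.0948, -1.4104)

θ' = -0.7854 + -0.25·2.5 = -1.4104
R = v/ω = -0.5/-0.25 = 2.0000
x' = 4 + 2.0000·(sin -1.4104 − sin -0.7854) = 3.4399
y' = 4 − 2.0000·(cos -1.4104 − cos -0.7854) = 5.0948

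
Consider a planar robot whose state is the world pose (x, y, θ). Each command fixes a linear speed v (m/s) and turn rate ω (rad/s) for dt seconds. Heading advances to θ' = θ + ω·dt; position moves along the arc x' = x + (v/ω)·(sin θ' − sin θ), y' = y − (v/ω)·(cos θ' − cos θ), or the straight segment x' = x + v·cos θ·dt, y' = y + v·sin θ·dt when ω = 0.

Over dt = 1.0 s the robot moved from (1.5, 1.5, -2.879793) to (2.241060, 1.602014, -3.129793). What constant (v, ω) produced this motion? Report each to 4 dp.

Δθ = -3.129793 − -2.879793 = -0.250000
ω = Δθ/dt = -0.250000/1.0 = -0.2500
R = Δx/(sin θ' − sin θ) = 3.0000
v = R·ω = 3.0000·-0.2500 = -0.7500

v = -0.7500, ω = -0.2500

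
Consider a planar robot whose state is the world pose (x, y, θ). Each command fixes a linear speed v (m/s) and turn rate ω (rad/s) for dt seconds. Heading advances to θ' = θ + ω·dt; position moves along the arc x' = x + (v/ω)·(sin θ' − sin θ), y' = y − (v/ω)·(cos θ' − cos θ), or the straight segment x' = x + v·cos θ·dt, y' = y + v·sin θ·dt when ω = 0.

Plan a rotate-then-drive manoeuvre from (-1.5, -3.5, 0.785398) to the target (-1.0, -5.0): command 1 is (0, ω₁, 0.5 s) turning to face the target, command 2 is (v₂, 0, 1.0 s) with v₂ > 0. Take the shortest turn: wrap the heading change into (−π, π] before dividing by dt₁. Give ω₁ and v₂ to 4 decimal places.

heading to target = atan2(-5−-3.5, -1−-1.5) = -1.2490
Δθ = wrap(-1.2490 − 0.7854) = -2.0344; ω₁ = Δθ/dt₁ = -4.0689
distance = √((-1−-1.5)² + (-5−-3.5)²) = 1.5811; v₂ = distance/dt₂ = 1.5811

ω₁ = -4.0689, v₂ = 1.5811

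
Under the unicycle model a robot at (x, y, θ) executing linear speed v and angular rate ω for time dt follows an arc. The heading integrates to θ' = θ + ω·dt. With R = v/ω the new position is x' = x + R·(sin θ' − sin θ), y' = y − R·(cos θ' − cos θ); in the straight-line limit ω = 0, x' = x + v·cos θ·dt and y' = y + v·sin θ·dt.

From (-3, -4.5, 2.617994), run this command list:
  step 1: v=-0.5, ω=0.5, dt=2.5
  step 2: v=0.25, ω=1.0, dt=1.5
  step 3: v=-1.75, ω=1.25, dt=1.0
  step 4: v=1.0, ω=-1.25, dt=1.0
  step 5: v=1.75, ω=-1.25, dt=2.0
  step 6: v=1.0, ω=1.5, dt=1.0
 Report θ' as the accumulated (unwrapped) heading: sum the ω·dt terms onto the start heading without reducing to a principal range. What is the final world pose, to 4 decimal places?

(-4.8364, -7.1382, 4.3680)

step 1: θ'=3.8680 (R=-1.0000) → pose (-1.8358, -4.3815, 3.8680)
step 2: θ'=5.3680 (R=0.2500) → pose (-1.8679, -4.7208, 5.3680)
step 3: θ'=6.6180 (R=-1.4000) → pose (-3.4377, -4.2521, 6.6180)
step 4: θ'=5.3680 (R=-0.8000) → pose (-2.5407, -4.5199, 5.3680)
step 5: θ'=2.8680 (R=-1.4000) → pose (-4.0287, -6.7214, 2.8680)
step 6: θ'=4.3680 (R=0.6667) → pose (-4.8364, -7.1382, 4.3680)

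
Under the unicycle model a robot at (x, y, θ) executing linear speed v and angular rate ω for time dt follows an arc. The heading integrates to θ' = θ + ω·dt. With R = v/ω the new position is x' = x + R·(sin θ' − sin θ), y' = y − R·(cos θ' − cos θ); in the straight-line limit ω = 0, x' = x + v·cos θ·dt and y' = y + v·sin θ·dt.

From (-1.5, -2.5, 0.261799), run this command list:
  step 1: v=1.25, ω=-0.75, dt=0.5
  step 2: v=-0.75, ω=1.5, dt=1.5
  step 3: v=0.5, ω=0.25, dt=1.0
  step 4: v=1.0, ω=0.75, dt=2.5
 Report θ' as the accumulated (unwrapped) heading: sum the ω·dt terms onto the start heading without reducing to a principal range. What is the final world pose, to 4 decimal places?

step 1: θ'=-0.1132 (R=-1.6667) → pose (-0.8804, -2.4539, -0.1132)
step 2: θ'=2.1368 (R=-0.5000) → pose (-1.3589, -3.2188, 2.1368)
step 3: θ'=2.3868 (R=2.0000) → pose (-1.6767, -2.8345, 2.3868)
step 4: θ'=4.2618 (R=1.3333) → pose (-3.7905, -3.2251, 4.2618)

(-3.7905, -3.2251, 4.2618)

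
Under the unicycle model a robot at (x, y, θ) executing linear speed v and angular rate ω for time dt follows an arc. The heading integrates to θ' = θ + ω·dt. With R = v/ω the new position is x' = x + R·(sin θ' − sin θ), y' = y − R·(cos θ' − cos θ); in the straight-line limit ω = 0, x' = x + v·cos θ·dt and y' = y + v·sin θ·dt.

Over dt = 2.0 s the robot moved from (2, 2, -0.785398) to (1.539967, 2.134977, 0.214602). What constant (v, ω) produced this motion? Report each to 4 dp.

Δθ = 0.214602 − -0.785398 = 1.000000
ω = Δθ/dt = 1.000000/2.0 = 0.5000
R = Δx/(sin θ' − sin θ) = -0.5000
v = R·ω = -0.5000·0.5000 = -0.2500

v = -0.2500, ω = 0.5000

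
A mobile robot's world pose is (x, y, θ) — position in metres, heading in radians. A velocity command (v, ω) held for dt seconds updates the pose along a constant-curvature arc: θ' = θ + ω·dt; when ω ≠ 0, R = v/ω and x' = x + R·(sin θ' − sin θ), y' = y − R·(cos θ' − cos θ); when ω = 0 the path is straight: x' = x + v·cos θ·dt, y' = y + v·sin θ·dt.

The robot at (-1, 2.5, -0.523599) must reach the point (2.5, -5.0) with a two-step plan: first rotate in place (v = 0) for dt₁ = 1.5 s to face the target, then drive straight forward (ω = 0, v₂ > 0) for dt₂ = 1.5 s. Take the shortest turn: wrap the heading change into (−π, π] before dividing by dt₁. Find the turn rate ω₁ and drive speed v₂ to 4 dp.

ω₁ = -0.4070, v₂ = 5.5176

heading to target = atan2(-5−2.5, 2.5−-1) = -1.1342
Δθ = wrap(-1.1342 − -0.5236) = -0.6106; ω₁ = Δθ/dt₁ = -0.4070
distance = √((2.5−-1)² + (-5−2.5)²) = 8.2765; v₂ = distance/dt₂ = 5.5176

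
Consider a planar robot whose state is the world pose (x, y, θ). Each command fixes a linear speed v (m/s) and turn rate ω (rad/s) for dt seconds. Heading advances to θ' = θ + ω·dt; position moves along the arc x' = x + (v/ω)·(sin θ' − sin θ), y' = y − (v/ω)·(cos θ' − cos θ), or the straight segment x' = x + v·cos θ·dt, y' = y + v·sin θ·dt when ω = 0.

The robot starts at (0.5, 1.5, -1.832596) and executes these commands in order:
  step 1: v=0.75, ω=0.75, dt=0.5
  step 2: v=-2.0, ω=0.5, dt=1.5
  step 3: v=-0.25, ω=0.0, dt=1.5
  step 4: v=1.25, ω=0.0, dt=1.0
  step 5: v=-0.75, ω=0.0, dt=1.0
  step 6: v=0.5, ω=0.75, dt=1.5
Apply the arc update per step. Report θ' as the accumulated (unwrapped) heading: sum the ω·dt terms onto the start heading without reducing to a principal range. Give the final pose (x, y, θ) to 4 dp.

(-0.1034, 3.5320, 0.4174)

step 1: θ'=-1.4576 (R=1.0000) → pose (0.4723, 1.1282, -1.4576)
step 2: θ'=-0.7076 (R=-4.0000) → pose (-0.9020, 3.7161, -0.7076)
step 3: θ'=-0.7076 (straight) → pose (-1.1870, 3.9598, -0.7076)
step 4: θ'=-0.7076 (straight) → pose (-0.2371, 3.1473, -0.7076)
step 5: θ'=-0.7076 (straight) → pose (-0.8070, 3.6348, -0.7076)
step 6: θ'=0.4174 (R=0.6667) → pose (-0.1034, 3.5320, 0.4174)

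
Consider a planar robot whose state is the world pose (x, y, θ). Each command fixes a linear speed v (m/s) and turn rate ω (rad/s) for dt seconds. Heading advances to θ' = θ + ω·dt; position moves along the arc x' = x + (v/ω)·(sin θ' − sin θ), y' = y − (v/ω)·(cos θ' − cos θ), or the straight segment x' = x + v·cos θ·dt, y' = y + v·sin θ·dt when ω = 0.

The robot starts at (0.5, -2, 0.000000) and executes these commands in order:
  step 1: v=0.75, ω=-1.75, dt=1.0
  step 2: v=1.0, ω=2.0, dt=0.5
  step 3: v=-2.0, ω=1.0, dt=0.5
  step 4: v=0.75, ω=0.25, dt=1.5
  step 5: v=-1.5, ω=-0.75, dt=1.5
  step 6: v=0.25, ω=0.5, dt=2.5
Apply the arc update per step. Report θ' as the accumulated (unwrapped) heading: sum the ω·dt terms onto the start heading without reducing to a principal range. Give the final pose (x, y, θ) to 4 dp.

step 1: θ'=-1.7500 (R=-0.4286) → pose (0.9217, -2.5050, -1.7500)
step 2: θ'=-0.7500 (R=0.5000) → pose (1.0729, -2.9599, -0.7500)
step 3: θ'=-0.2500 (R=-2.0000) → pose (0.2044, -2.4855, -0.2500)
step 4: θ'=0.1250 (R=3.0000) → pose (1.3206, -2.5553, 0.1250)
step 5: θ'=-1.0000 (R=2.0000) → pose (-0.6116, -1.6515, -1.0000)
step 6: θ'=0.2500 (R=0.5000) → pose (-0.0672, -1.8659, 0.2500)

(-0.0672, -1.8659, 0.2500)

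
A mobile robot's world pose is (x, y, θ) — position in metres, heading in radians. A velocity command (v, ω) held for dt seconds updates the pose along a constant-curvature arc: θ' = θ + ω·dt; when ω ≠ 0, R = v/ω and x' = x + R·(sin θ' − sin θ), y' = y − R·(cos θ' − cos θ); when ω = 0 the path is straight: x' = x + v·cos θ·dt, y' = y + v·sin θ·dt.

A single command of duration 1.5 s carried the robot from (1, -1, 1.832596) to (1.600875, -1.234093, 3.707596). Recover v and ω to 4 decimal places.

v = -0.5000, ω = 1.2500

Δθ = 3.707596 − 1.832596 = 1.875000
ω = Δθ/dt = 1.875000/1.5 = 1.2500
R = Δx/(sin θ' − sin θ) = -0.4000
v = R·ω = -0.4000·1.2500 = -0.5000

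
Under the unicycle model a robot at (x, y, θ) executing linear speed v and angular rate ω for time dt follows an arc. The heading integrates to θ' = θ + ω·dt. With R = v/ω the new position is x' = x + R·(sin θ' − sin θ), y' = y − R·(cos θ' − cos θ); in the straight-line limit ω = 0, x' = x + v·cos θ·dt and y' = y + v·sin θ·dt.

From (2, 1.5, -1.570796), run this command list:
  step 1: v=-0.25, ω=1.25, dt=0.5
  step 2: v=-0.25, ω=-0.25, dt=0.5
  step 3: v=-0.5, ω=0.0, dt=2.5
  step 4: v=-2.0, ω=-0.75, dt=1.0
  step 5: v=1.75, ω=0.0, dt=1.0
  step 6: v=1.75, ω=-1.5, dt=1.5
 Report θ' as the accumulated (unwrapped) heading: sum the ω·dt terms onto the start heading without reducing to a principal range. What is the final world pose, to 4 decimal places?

(-1.4453, 2.6527, -4.0708)

step 1: θ'=-0.9458 (R=-0.2000) → pose (1.9622, 1.6170, -0.9458)
step 2: θ'=-1.0708 (R=1.0000) → pose (1.8956, 1.7227, -1.0708)
step 3: θ'=-1.0708 (straight) → pose (1.2963, 2.8197, -1.0708)
step 4: θ'=-1.8208 (R=2.6667) → pose (1.0527, 4.7579, -1.8208)
step 5: θ'=-1.8208 (straight) → pose (0.6198, 3.0623, -1.8208)
step 6: θ'=-4.0708 (R=-1.1667) → pose (-1.4453, 2.6527, -4.0708)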